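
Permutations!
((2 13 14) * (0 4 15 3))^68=(15)(2 14 13)=[0, 1, 14, 3, 4, 5, 6, 7, 8, 9, 10, 11, 12, 2, 13, 15]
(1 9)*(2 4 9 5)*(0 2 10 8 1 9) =(0 2 4)(1 5 10 8) =[2, 5, 4, 3, 0, 10, 6, 7, 1, 9, 8]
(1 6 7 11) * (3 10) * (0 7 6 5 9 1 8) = (0 7 11 8)(1 5 9)(3 10) = [7, 5, 2, 10, 4, 9, 6, 11, 0, 1, 3, 8]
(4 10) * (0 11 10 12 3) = [11, 1, 2, 0, 12, 5, 6, 7, 8, 9, 4, 10, 3] = (0 11 10 4 12 3)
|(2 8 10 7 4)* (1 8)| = |(1 8 10 7 4 2)| = 6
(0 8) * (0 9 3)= (0 8 9 3)= [8, 1, 2, 0, 4, 5, 6, 7, 9, 3]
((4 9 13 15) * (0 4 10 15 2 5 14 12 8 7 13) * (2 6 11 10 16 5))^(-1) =(0 9 4)(5 16 15 10 11 6 13 7 8 12 14) =[9, 1, 2, 3, 0, 16, 13, 8, 12, 4, 11, 6, 14, 7, 5, 10, 15]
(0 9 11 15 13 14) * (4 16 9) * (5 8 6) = [4, 1, 2, 3, 16, 8, 5, 7, 6, 11, 10, 15, 12, 14, 0, 13, 9] = (0 4 16 9 11 15 13 14)(5 8 6)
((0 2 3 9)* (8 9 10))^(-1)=(0 9 8 10 3 2)=[9, 1, 0, 2, 4, 5, 6, 7, 10, 8, 3]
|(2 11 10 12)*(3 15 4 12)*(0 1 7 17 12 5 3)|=8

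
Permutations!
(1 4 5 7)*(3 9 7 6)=[0, 4, 2, 9, 5, 6, 3, 1, 8, 7]=(1 4 5 6 3 9 7)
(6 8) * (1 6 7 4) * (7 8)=[0, 6, 2, 3, 1, 5, 7, 4, 8]=(8)(1 6 7 4)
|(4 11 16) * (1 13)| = |(1 13)(4 11 16)| = 6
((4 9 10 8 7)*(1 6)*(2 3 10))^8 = (2 3 10 8 7 4 9) = [0, 1, 3, 10, 9, 5, 6, 4, 7, 2, 8]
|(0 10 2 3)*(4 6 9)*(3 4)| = |(0 10 2 4 6 9 3)| = 7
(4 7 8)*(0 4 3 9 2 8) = (0 4 7)(2 8 3 9) = [4, 1, 8, 9, 7, 5, 6, 0, 3, 2]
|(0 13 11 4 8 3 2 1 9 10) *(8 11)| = |(0 13 8 3 2 1 9 10)(4 11)| = 8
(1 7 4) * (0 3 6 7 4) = (0 3 6 7)(1 4) = [3, 4, 2, 6, 1, 5, 7, 0]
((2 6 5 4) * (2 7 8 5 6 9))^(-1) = (2 9)(4 5 8 7) = [0, 1, 9, 3, 5, 8, 6, 4, 7, 2]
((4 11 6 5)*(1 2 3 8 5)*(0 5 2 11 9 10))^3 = (11)(0 9 5 10 4) = [9, 1, 2, 3, 0, 10, 6, 7, 8, 5, 4, 11]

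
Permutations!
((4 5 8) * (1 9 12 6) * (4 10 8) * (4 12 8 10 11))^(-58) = (1 12 4 8)(5 11 9 6) = [0, 12, 2, 3, 8, 11, 5, 7, 1, 6, 10, 9, 4]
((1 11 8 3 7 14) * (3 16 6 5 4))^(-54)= (1 4 8 7 6)(3 16 14 5 11)= [0, 4, 2, 16, 8, 11, 1, 6, 7, 9, 10, 3, 12, 13, 5, 15, 14]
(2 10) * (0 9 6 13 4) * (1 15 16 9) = [1, 15, 10, 3, 0, 5, 13, 7, 8, 6, 2, 11, 12, 4, 14, 16, 9] = (0 1 15 16 9 6 13 4)(2 10)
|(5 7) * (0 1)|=|(0 1)(5 7)|=2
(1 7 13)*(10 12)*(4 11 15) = (1 7 13)(4 11 15)(10 12) = [0, 7, 2, 3, 11, 5, 6, 13, 8, 9, 12, 15, 10, 1, 14, 4]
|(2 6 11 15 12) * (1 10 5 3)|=20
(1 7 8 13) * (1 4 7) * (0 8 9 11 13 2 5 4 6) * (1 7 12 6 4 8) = (0 1 7 9 11 13 4 12 6)(2 5 8) = [1, 7, 5, 3, 12, 8, 0, 9, 2, 11, 10, 13, 6, 4]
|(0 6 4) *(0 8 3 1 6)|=|(1 6 4 8 3)|=5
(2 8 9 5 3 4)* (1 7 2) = [0, 7, 8, 4, 1, 3, 6, 2, 9, 5] = (1 7 2 8 9 5 3 4)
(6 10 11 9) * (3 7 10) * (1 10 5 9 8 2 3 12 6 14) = [0, 10, 3, 7, 4, 9, 12, 5, 2, 14, 11, 8, 6, 13, 1] = (1 10 11 8 2 3 7 5 9 14)(6 12)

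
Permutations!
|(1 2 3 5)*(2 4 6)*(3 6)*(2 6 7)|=4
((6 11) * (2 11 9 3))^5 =(11) =[0, 1, 2, 3, 4, 5, 6, 7, 8, 9, 10, 11]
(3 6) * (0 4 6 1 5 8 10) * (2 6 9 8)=(0 4 9 8 10)(1 5 2 6 3)=[4, 5, 6, 1, 9, 2, 3, 7, 10, 8, 0]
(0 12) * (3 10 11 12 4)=(0 4 3 10 11 12)=[4, 1, 2, 10, 3, 5, 6, 7, 8, 9, 11, 12, 0]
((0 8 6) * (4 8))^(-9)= [6, 1, 2, 3, 0, 5, 8, 7, 4]= (0 6 8 4)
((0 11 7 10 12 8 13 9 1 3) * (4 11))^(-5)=(0 8 4 13 11 9 7 1 10 3 12)=[8, 10, 2, 12, 13, 5, 6, 1, 4, 7, 3, 9, 0, 11]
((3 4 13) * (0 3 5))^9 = [5, 1, 2, 0, 3, 13, 6, 7, 8, 9, 10, 11, 12, 4] = (0 5 13 4 3)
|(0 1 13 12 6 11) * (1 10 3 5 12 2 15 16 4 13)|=35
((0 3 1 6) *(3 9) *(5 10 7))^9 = [6, 3, 2, 9, 4, 5, 1, 7, 8, 0, 10] = (10)(0 6 1 3 9)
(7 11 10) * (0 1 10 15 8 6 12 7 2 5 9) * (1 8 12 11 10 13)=(0 8 6 11 15 12 7 10 2 5 9)(1 13)=[8, 13, 5, 3, 4, 9, 11, 10, 6, 0, 2, 15, 7, 1, 14, 12]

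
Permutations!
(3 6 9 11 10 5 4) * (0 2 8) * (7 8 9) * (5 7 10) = [2, 1, 9, 6, 3, 4, 10, 8, 0, 11, 7, 5] = (0 2 9 11 5 4 3 6 10 7 8)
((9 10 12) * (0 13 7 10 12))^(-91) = (0 13 7 10)(9 12) = [13, 1, 2, 3, 4, 5, 6, 10, 8, 12, 0, 11, 9, 7]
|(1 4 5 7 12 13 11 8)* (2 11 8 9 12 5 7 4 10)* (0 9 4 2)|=|(0 9 12 13 8 1 10)(2 11 4 7 5)|=35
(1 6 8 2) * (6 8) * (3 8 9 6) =[0, 9, 1, 8, 4, 5, 3, 7, 2, 6] =(1 9 6 3 8 2)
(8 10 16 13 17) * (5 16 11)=(5 16 13 17 8 10 11)=[0, 1, 2, 3, 4, 16, 6, 7, 10, 9, 11, 5, 12, 17, 14, 15, 13, 8]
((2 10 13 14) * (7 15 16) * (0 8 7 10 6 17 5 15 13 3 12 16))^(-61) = [15, 1, 14, 10, 4, 17, 2, 8, 0, 9, 16, 11, 3, 7, 13, 5, 12, 6] = (0 15 5 17 6 2 14 13 7 8)(3 10 16 12)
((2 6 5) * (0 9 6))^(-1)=(0 2 5 6 9)=[2, 1, 5, 3, 4, 6, 9, 7, 8, 0]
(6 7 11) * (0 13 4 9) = (0 13 4 9)(6 7 11) = [13, 1, 2, 3, 9, 5, 7, 11, 8, 0, 10, 6, 12, 4]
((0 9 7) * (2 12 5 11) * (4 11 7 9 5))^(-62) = (0 5 7)(2 4)(11 12) = [5, 1, 4, 3, 2, 7, 6, 0, 8, 9, 10, 12, 11]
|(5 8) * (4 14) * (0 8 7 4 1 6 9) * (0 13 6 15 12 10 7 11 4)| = |(0 8 5 11 4 14 1 15 12 10 7)(6 9 13)| = 33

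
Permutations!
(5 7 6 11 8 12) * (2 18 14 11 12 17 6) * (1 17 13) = [0, 17, 18, 3, 4, 7, 12, 2, 13, 9, 10, 8, 5, 1, 11, 15, 16, 6, 14] = (1 17 6 12 5 7 2 18 14 11 8 13)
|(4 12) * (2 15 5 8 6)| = 10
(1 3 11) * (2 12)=[0, 3, 12, 11, 4, 5, 6, 7, 8, 9, 10, 1, 2]=(1 3 11)(2 12)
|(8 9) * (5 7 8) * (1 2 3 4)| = 4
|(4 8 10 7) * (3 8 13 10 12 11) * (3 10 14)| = 9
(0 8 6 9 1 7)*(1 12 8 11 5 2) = (0 11 5 2 1 7)(6 9 12 8) = [11, 7, 1, 3, 4, 2, 9, 0, 6, 12, 10, 5, 8]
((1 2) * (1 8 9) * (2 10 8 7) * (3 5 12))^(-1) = (1 9 8 10)(2 7)(3 12 5) = [0, 9, 7, 12, 4, 3, 6, 2, 10, 8, 1, 11, 5]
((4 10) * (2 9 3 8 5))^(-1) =[0, 1, 5, 9, 10, 8, 6, 7, 3, 2, 4] =(2 5 8 3 9)(4 10)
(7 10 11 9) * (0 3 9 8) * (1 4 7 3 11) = (0 11 8)(1 4 7 10)(3 9) = [11, 4, 2, 9, 7, 5, 6, 10, 0, 3, 1, 8]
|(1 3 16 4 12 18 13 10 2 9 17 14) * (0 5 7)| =|(0 5 7)(1 3 16 4 12 18 13 10 2 9 17 14)| =12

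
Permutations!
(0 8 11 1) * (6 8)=(0 6 8 11 1)=[6, 0, 2, 3, 4, 5, 8, 7, 11, 9, 10, 1]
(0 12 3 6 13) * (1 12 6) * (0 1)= (0 6 13 1 12 3)= [6, 12, 2, 0, 4, 5, 13, 7, 8, 9, 10, 11, 3, 1]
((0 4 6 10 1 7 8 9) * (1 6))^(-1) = (0 9 8 7 1 4)(6 10) = [9, 4, 2, 3, 0, 5, 10, 1, 7, 8, 6]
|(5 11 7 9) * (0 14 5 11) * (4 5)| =12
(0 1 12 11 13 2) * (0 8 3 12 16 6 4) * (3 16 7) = [1, 7, 8, 12, 0, 5, 4, 3, 16, 9, 10, 13, 11, 2, 14, 15, 6] = (0 1 7 3 12 11 13 2 8 16 6 4)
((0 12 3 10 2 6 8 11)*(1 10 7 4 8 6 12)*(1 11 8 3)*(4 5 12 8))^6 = (1 7 8)(2 12 3)(4 10 5) = [0, 7, 12, 2, 10, 4, 6, 8, 1, 9, 5, 11, 3]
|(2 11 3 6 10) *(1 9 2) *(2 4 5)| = |(1 9 4 5 2 11 3 6 10)| = 9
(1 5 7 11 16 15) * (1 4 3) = (1 5 7 11 16 15 4 3) = [0, 5, 2, 1, 3, 7, 6, 11, 8, 9, 10, 16, 12, 13, 14, 4, 15]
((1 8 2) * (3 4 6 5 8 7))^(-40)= (8)= [0, 1, 2, 3, 4, 5, 6, 7, 8]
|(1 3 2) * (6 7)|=|(1 3 2)(6 7)|=6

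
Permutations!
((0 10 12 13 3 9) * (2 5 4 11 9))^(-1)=(0 9 11 4 5 2 3 13 12 10)=[9, 1, 3, 13, 5, 2, 6, 7, 8, 11, 0, 4, 10, 12]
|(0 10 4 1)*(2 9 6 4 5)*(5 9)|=6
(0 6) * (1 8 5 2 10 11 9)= (0 6)(1 8 5 2 10 11 9)= [6, 8, 10, 3, 4, 2, 0, 7, 5, 1, 11, 9]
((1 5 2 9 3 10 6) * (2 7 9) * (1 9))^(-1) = (1 7 5)(3 9 6 10) = [0, 7, 2, 9, 4, 1, 10, 5, 8, 6, 3]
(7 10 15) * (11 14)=(7 10 15)(11 14)=[0, 1, 2, 3, 4, 5, 6, 10, 8, 9, 15, 14, 12, 13, 11, 7]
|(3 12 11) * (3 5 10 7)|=|(3 12 11 5 10 7)|=6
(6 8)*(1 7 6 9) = [0, 7, 2, 3, 4, 5, 8, 6, 9, 1] = (1 7 6 8 9)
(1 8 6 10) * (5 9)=(1 8 6 10)(5 9)=[0, 8, 2, 3, 4, 9, 10, 7, 6, 5, 1]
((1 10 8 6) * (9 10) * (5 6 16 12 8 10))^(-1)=(1 6 5 9)(8 12 16)=[0, 6, 2, 3, 4, 9, 5, 7, 12, 1, 10, 11, 16, 13, 14, 15, 8]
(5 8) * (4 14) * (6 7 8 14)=[0, 1, 2, 3, 6, 14, 7, 8, 5, 9, 10, 11, 12, 13, 4]=(4 6 7 8 5 14)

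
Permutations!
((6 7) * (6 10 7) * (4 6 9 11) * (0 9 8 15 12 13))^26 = (0 13 12 15 8 6 4 11 9) = [13, 1, 2, 3, 11, 5, 4, 7, 6, 0, 10, 9, 15, 12, 14, 8]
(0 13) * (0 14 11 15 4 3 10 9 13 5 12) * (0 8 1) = (0 5 12 8 1)(3 10 9 13 14 11 15 4) = [5, 0, 2, 10, 3, 12, 6, 7, 1, 13, 9, 15, 8, 14, 11, 4]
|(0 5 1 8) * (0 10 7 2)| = 7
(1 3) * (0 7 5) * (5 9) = [7, 3, 2, 1, 4, 0, 6, 9, 8, 5] = (0 7 9 5)(1 3)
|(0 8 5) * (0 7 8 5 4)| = |(0 5 7 8 4)| = 5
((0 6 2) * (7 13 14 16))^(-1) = (0 2 6)(7 16 14 13) = [2, 1, 6, 3, 4, 5, 0, 16, 8, 9, 10, 11, 12, 7, 13, 15, 14]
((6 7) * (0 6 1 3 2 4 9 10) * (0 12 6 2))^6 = (0 6 4 1 10)(2 7 9 3 12) = [6, 10, 7, 12, 1, 5, 4, 9, 8, 3, 0, 11, 2]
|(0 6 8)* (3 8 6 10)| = 4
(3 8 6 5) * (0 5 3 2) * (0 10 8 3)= (0 5 2 10 8 6)= [5, 1, 10, 3, 4, 2, 0, 7, 6, 9, 8]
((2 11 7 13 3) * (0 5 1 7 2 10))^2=[1, 13, 2, 0, 4, 7, 6, 3, 8, 9, 5, 11, 12, 10]=(0 1 13 10 5 7 3)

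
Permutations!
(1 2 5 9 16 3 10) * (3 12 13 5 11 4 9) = (1 2 11 4 9 16 12 13 5 3 10) = [0, 2, 11, 10, 9, 3, 6, 7, 8, 16, 1, 4, 13, 5, 14, 15, 12]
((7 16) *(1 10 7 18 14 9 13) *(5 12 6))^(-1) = [0, 13, 2, 3, 4, 6, 12, 10, 8, 14, 1, 11, 5, 9, 18, 15, 7, 17, 16] = (1 13 9 14 18 16 7 10)(5 6 12)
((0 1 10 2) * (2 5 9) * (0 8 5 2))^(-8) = (0 9 5 8 2 10 1) = [9, 0, 10, 3, 4, 8, 6, 7, 2, 5, 1]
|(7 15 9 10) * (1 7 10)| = 4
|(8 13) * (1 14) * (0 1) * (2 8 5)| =12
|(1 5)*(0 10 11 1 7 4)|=7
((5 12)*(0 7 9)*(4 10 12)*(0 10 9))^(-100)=(12)=[0, 1, 2, 3, 4, 5, 6, 7, 8, 9, 10, 11, 12]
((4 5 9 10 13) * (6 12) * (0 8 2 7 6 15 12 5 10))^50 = (15)(0 8 2 7 6 5 9)(4 13 10) = [8, 1, 7, 3, 13, 9, 5, 6, 2, 0, 4, 11, 12, 10, 14, 15]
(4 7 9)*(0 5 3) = [5, 1, 2, 0, 7, 3, 6, 9, 8, 4] = (0 5 3)(4 7 9)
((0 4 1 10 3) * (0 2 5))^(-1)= (0 5 2 3 10 1 4)= [5, 4, 3, 10, 0, 2, 6, 7, 8, 9, 1]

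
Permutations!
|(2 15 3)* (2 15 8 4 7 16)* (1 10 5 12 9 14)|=30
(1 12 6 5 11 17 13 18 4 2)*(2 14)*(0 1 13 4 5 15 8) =[1, 12, 13, 3, 14, 11, 15, 7, 0, 9, 10, 17, 6, 18, 2, 8, 16, 4, 5] =(0 1 12 6 15 8)(2 13 18 5 11 17 4 14)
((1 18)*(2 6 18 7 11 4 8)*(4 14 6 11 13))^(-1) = (1 18 6 14 11 2 8 4 13 7) = [0, 18, 8, 3, 13, 5, 14, 1, 4, 9, 10, 2, 12, 7, 11, 15, 16, 17, 6]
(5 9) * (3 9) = (3 9 5) = [0, 1, 2, 9, 4, 3, 6, 7, 8, 5]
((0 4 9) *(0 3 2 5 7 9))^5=(9)(0 4)=[4, 1, 2, 3, 0, 5, 6, 7, 8, 9]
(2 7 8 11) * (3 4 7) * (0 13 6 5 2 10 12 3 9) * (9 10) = (0 13 6 5 2 10 12 3 4 7 8 11 9) = [13, 1, 10, 4, 7, 2, 5, 8, 11, 0, 12, 9, 3, 6]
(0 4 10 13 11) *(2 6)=[4, 1, 6, 3, 10, 5, 2, 7, 8, 9, 13, 0, 12, 11]=(0 4 10 13 11)(2 6)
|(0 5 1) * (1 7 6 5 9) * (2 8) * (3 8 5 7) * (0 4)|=|(0 9 1 4)(2 5 3 8)(6 7)|=4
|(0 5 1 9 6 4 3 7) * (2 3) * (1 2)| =|(0 5 2 3 7)(1 9 6 4)| =20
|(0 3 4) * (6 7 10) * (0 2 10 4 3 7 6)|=|(0 7 4 2 10)|=5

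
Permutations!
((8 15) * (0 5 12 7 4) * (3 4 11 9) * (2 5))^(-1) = (0 4 3 9 11 7 12 5 2)(8 15) = [4, 1, 0, 9, 3, 2, 6, 12, 15, 11, 10, 7, 5, 13, 14, 8]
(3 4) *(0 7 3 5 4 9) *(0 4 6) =[7, 1, 2, 9, 5, 6, 0, 3, 8, 4] =(0 7 3 9 4 5 6)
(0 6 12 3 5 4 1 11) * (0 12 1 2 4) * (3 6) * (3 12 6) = (0 12 3 5)(1 11 6)(2 4) = [12, 11, 4, 5, 2, 0, 1, 7, 8, 9, 10, 6, 3]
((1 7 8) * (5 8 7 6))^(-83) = (1 6 5 8) = [0, 6, 2, 3, 4, 8, 5, 7, 1]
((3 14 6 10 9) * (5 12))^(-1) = (3 9 10 6 14)(5 12) = [0, 1, 2, 9, 4, 12, 14, 7, 8, 10, 6, 11, 5, 13, 3]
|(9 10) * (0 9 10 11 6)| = 4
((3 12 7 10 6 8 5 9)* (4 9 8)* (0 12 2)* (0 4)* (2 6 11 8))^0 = (12) = [0, 1, 2, 3, 4, 5, 6, 7, 8, 9, 10, 11, 12]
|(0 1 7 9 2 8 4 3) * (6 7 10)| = 10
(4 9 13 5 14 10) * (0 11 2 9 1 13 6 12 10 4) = (0 11 2 9 6 12 10)(1 13 5 14 4) = [11, 13, 9, 3, 1, 14, 12, 7, 8, 6, 0, 2, 10, 5, 4]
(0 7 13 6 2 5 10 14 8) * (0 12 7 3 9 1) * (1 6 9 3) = [1, 0, 5, 3, 4, 10, 2, 13, 12, 6, 14, 11, 7, 9, 8] = (0 1)(2 5 10 14 8 12 7 13 9 6)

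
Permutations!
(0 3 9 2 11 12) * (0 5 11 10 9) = (0 3)(2 10 9)(5 11 12) = [3, 1, 10, 0, 4, 11, 6, 7, 8, 2, 9, 12, 5]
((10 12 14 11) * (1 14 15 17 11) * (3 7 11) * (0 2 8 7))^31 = (0 2 8 7 11 10 12 15 17 3)(1 14) = [2, 14, 8, 0, 4, 5, 6, 11, 7, 9, 12, 10, 15, 13, 1, 17, 16, 3]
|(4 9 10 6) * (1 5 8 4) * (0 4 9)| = 6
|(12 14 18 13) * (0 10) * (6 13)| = |(0 10)(6 13 12 14 18)| = 10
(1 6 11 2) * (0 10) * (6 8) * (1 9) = (0 10)(1 8 6 11 2 9) = [10, 8, 9, 3, 4, 5, 11, 7, 6, 1, 0, 2]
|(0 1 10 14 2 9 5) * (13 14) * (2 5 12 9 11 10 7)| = 18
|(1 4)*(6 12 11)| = 6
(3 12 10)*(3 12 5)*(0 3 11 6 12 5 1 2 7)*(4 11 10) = (0 3 1 2 7)(4 11 6 12)(5 10) = [3, 2, 7, 1, 11, 10, 12, 0, 8, 9, 5, 6, 4]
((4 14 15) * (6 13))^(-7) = (4 15 14)(6 13) = [0, 1, 2, 3, 15, 5, 13, 7, 8, 9, 10, 11, 12, 6, 4, 14]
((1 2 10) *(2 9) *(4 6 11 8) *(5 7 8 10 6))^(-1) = (1 10 11 6 2 9)(4 8 7 5) = [0, 10, 9, 3, 8, 4, 2, 5, 7, 1, 11, 6]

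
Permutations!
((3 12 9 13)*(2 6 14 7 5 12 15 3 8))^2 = (15)(2 14 5 9 8 6 7 12 13) = [0, 1, 14, 3, 4, 9, 7, 12, 6, 8, 10, 11, 13, 2, 5, 15]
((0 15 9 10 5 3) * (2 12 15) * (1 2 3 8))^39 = (0 3)(1 8 5 10 9 15 12 2) = [3, 8, 1, 0, 4, 10, 6, 7, 5, 15, 9, 11, 2, 13, 14, 12]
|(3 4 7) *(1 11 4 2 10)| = 7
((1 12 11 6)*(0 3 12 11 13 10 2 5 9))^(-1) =(0 9 5 2 10 13 12 3)(1 6 11) =[9, 6, 10, 0, 4, 2, 11, 7, 8, 5, 13, 1, 3, 12]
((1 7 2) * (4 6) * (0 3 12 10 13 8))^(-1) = (0 8 13 10 12 3)(1 2 7)(4 6) = [8, 2, 7, 0, 6, 5, 4, 1, 13, 9, 12, 11, 3, 10]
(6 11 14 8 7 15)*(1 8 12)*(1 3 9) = (1 8 7 15 6 11 14 12 3 9) = [0, 8, 2, 9, 4, 5, 11, 15, 7, 1, 10, 14, 3, 13, 12, 6]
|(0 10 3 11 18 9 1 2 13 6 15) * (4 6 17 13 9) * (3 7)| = 18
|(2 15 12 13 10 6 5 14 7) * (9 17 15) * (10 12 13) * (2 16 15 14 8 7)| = 36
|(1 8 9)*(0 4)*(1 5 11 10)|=|(0 4)(1 8 9 5 11 10)|=6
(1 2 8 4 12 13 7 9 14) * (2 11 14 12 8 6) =[0, 11, 6, 3, 8, 5, 2, 9, 4, 12, 10, 14, 13, 7, 1] =(1 11 14)(2 6)(4 8)(7 9 12 13)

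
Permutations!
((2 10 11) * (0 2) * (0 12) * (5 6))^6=(0 2 10 11 12)=[2, 1, 10, 3, 4, 5, 6, 7, 8, 9, 11, 12, 0]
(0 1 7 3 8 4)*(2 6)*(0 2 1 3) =(0 3 8 4 2 6 1 7) =[3, 7, 6, 8, 2, 5, 1, 0, 4]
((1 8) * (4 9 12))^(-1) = (1 8)(4 12 9) = [0, 8, 2, 3, 12, 5, 6, 7, 1, 4, 10, 11, 9]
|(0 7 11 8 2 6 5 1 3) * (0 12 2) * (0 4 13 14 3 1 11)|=10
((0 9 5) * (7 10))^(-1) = (0 5 9)(7 10) = [5, 1, 2, 3, 4, 9, 6, 10, 8, 0, 7]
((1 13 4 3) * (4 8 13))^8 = [0, 3, 2, 4, 1, 5, 6, 7, 8, 9, 10, 11, 12, 13] = (13)(1 3 4)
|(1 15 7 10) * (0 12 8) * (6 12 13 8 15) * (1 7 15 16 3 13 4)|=18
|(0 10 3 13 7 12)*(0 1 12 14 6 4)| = |(0 10 3 13 7 14 6 4)(1 12)| = 8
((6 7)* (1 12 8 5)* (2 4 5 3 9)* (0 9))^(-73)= (0 3 8 12 1 5 4 2 9)(6 7)= [3, 5, 9, 8, 2, 4, 7, 6, 12, 0, 10, 11, 1]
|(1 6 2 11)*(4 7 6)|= |(1 4 7 6 2 11)|= 6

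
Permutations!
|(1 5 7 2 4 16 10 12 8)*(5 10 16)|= 4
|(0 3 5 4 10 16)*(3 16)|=4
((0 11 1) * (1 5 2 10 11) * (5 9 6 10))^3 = (0 1)(2 5)(6 9 11 10) = [1, 0, 5, 3, 4, 2, 9, 7, 8, 11, 6, 10]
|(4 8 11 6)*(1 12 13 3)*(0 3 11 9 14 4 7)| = 8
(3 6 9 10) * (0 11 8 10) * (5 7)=[11, 1, 2, 6, 4, 7, 9, 5, 10, 0, 3, 8]=(0 11 8 10 3 6 9)(5 7)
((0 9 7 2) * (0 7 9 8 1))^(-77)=(9)(0 8 1)(2 7)=[8, 0, 7, 3, 4, 5, 6, 2, 1, 9]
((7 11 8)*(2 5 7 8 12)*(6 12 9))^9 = [0, 1, 7, 3, 4, 11, 2, 9, 8, 12, 10, 6, 5] = (2 7 9 12 5 11 6)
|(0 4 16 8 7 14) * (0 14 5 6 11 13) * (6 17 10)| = |(0 4 16 8 7 5 17 10 6 11 13)| = 11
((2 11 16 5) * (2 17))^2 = (2 16 17 11 5) = [0, 1, 16, 3, 4, 2, 6, 7, 8, 9, 10, 5, 12, 13, 14, 15, 17, 11]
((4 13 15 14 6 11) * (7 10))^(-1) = (4 11 6 14 15 13)(7 10) = [0, 1, 2, 3, 11, 5, 14, 10, 8, 9, 7, 6, 12, 4, 15, 13]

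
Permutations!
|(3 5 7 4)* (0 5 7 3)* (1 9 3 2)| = 8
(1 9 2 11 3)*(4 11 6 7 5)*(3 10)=(1 9 2 6 7 5 4 11 10 3)=[0, 9, 6, 1, 11, 4, 7, 5, 8, 2, 3, 10]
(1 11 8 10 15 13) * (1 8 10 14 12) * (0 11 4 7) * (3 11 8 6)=(0 8 14 12 1 4 7)(3 11 10 15 13 6)=[8, 4, 2, 11, 7, 5, 3, 0, 14, 9, 15, 10, 1, 6, 12, 13]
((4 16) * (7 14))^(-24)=(16)=[0, 1, 2, 3, 4, 5, 6, 7, 8, 9, 10, 11, 12, 13, 14, 15, 16]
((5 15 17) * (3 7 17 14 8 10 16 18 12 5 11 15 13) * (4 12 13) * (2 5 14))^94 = (2 14 18 17 5 8 13 11 4 10 3 15 12 16 7) = [0, 1, 14, 15, 10, 8, 6, 2, 13, 9, 3, 4, 16, 11, 18, 12, 7, 5, 17]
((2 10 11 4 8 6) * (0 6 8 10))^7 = (0 6 2)(4 10 11) = [6, 1, 0, 3, 10, 5, 2, 7, 8, 9, 11, 4]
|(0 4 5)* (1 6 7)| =3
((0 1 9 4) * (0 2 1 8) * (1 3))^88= (1 2 9 3 4)= [0, 2, 9, 4, 1, 5, 6, 7, 8, 3]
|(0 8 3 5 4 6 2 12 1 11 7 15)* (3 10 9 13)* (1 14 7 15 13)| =|(0 8 10 9 1 11 15)(2 12 14 7 13 3 5 4 6)| =63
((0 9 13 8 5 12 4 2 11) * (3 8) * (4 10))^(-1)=[11, 1, 4, 13, 10, 8, 6, 7, 3, 0, 12, 2, 5, 9]=(0 11 2 4 10 12 5 8 3 13 9)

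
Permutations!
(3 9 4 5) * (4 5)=(3 9 5)=[0, 1, 2, 9, 4, 3, 6, 7, 8, 5]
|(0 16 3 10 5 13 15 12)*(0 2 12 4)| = 8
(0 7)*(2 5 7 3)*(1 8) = [3, 8, 5, 2, 4, 7, 6, 0, 1] = (0 3 2 5 7)(1 8)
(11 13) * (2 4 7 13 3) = (2 4 7 13 11 3) = [0, 1, 4, 2, 7, 5, 6, 13, 8, 9, 10, 3, 12, 11]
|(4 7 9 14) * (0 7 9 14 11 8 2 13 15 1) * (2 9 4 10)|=|(0 7 14 10 2 13 15 1)(8 9 11)|=24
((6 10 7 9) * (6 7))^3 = [0, 1, 2, 3, 4, 5, 10, 9, 8, 7, 6] = (6 10)(7 9)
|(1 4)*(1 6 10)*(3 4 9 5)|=|(1 9 5 3 4 6 10)|=7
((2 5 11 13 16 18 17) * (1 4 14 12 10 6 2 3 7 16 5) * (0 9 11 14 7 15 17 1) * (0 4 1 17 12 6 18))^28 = [6, 1, 11, 18, 13, 16, 9, 5, 8, 2, 15, 4, 3, 7, 0, 17, 14, 10, 12] = (0 6 9 2 11 4 13 7 5 16 14)(3 18 12)(10 15 17)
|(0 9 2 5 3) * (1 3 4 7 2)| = 4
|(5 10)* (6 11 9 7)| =4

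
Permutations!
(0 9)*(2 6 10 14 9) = [2, 1, 6, 3, 4, 5, 10, 7, 8, 0, 14, 11, 12, 13, 9] = (0 2 6 10 14 9)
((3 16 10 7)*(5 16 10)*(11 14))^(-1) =(3 7 10)(5 16)(11 14) =[0, 1, 2, 7, 4, 16, 6, 10, 8, 9, 3, 14, 12, 13, 11, 15, 5]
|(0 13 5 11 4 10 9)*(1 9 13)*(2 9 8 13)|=10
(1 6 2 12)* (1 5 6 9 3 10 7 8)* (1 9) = (2 12 5 6)(3 10 7 8 9) = [0, 1, 12, 10, 4, 6, 2, 8, 9, 3, 7, 11, 5]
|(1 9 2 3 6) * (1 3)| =|(1 9 2)(3 6)| =6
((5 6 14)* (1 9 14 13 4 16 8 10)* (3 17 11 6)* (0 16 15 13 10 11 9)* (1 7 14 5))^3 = [11, 8, 2, 5, 4, 9, 14, 0, 10, 17, 1, 7, 12, 13, 16, 15, 6, 3] = (0 11 7)(1 8 10)(3 5 9 17)(6 14 16)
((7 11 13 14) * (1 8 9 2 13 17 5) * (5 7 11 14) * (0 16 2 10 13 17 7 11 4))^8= (17)(1 9 13)(5 8 10)= [0, 9, 2, 3, 4, 8, 6, 7, 10, 13, 5, 11, 12, 1, 14, 15, 16, 17]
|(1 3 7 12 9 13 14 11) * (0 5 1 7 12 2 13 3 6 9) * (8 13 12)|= |(0 5 1 6 9 3 8 13 14 11 7 2 12)|= 13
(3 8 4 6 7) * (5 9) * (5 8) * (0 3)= [3, 1, 2, 5, 6, 9, 7, 0, 4, 8]= (0 3 5 9 8 4 6 7)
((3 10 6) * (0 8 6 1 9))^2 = (0 6 10 9 8 3 1) = [6, 0, 2, 1, 4, 5, 10, 7, 3, 8, 9]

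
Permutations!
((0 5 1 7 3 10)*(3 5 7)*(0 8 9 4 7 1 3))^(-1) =(0 1)(3 5 7 4 9 8 10) =[1, 0, 2, 5, 9, 7, 6, 4, 10, 8, 3]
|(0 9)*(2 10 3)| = |(0 9)(2 10 3)| = 6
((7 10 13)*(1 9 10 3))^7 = (1 9 10 13 7 3) = [0, 9, 2, 1, 4, 5, 6, 3, 8, 10, 13, 11, 12, 7]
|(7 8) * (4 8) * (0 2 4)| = |(0 2 4 8 7)| = 5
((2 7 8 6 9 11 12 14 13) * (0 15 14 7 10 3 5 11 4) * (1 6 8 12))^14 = [15, 6, 10, 5, 0, 11, 9, 7, 8, 4, 3, 1, 12, 2, 13, 14] = (0 15 14 13 2 10 3 5 11 1 6 9 4)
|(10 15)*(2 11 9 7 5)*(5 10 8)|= 8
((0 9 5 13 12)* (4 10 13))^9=(0 5 10 12 9 4 13)=[5, 1, 2, 3, 13, 10, 6, 7, 8, 4, 12, 11, 9, 0]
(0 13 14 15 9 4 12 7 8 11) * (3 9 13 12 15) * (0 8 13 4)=(0 12 7 13 14 3 9)(4 15)(8 11)=[12, 1, 2, 9, 15, 5, 6, 13, 11, 0, 10, 8, 7, 14, 3, 4]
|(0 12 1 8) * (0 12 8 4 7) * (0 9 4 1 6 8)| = 3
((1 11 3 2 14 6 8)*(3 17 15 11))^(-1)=[0, 8, 3, 1, 4, 5, 14, 7, 6, 9, 10, 15, 12, 13, 2, 17, 16, 11]=(1 8 6 14 2 3)(11 15 17)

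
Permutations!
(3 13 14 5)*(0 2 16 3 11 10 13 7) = (0 2 16 3 7)(5 11 10 13 14) = [2, 1, 16, 7, 4, 11, 6, 0, 8, 9, 13, 10, 12, 14, 5, 15, 3]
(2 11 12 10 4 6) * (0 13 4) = (0 13 4 6 2 11 12 10) = [13, 1, 11, 3, 6, 5, 2, 7, 8, 9, 0, 12, 10, 4]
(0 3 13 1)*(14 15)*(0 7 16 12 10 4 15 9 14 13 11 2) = [3, 7, 0, 11, 15, 5, 6, 16, 8, 14, 4, 2, 10, 1, 9, 13, 12] = (0 3 11 2)(1 7 16 12 10 4 15 13)(9 14)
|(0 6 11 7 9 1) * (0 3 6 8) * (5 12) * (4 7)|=|(0 8)(1 3 6 11 4 7 9)(5 12)|=14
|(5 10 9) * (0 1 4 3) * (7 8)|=|(0 1 4 3)(5 10 9)(7 8)|=12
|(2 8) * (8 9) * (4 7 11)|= 3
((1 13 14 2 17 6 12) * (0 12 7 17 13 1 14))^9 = (17)(0 13 2 14 12) = [13, 1, 14, 3, 4, 5, 6, 7, 8, 9, 10, 11, 0, 2, 12, 15, 16, 17]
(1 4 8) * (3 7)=[0, 4, 2, 7, 8, 5, 6, 3, 1]=(1 4 8)(3 7)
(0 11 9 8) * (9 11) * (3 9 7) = [7, 1, 2, 9, 4, 5, 6, 3, 0, 8, 10, 11] = (11)(0 7 3 9 8)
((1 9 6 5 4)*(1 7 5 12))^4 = (12)(4 7 5) = [0, 1, 2, 3, 7, 4, 6, 5, 8, 9, 10, 11, 12]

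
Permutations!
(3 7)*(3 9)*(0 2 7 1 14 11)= (0 2 7 9 3 1 14 11)= [2, 14, 7, 1, 4, 5, 6, 9, 8, 3, 10, 0, 12, 13, 11]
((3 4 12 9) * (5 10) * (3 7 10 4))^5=(4 5 10 7 9 12)=[0, 1, 2, 3, 5, 10, 6, 9, 8, 12, 7, 11, 4]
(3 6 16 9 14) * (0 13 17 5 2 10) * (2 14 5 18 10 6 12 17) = (0 13 2 6 16 9 5 14 3 12 17 18 10) = [13, 1, 6, 12, 4, 14, 16, 7, 8, 5, 0, 11, 17, 2, 3, 15, 9, 18, 10]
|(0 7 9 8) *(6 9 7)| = 4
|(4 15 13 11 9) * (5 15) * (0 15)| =7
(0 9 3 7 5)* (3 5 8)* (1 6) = (0 9 5)(1 6)(3 7 8) = [9, 6, 2, 7, 4, 0, 1, 8, 3, 5]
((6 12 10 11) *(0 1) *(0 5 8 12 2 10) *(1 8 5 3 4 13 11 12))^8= (0 2 13 1 12 6 4 8 10 11 3)= [2, 12, 13, 0, 8, 5, 4, 7, 10, 9, 11, 3, 6, 1]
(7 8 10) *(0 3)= (0 3)(7 8 10)= [3, 1, 2, 0, 4, 5, 6, 8, 10, 9, 7]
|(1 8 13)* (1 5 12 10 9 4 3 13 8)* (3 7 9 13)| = 12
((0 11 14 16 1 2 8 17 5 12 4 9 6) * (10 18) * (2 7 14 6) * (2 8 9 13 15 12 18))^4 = (0 11 6)(2 5 9 18 8 10 17) = [11, 1, 5, 3, 4, 9, 0, 7, 10, 18, 17, 6, 12, 13, 14, 15, 16, 2, 8]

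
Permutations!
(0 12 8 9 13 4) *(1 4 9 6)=[12, 4, 2, 3, 0, 5, 1, 7, 6, 13, 10, 11, 8, 9]=(0 12 8 6 1 4)(9 13)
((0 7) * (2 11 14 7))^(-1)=[7, 1, 0, 3, 4, 5, 6, 14, 8, 9, 10, 2, 12, 13, 11]=(0 7 14 11 2)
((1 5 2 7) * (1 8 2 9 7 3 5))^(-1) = (2 8 7 9 5 3) = [0, 1, 8, 2, 4, 3, 6, 9, 7, 5]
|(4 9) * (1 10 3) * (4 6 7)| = 12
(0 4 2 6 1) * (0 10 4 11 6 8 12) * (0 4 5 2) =(0 11 6 1 10 5 2 8 12 4) =[11, 10, 8, 3, 0, 2, 1, 7, 12, 9, 5, 6, 4]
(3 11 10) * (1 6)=(1 6)(3 11 10)=[0, 6, 2, 11, 4, 5, 1, 7, 8, 9, 3, 10]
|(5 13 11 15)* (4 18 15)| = 6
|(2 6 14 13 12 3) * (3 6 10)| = 12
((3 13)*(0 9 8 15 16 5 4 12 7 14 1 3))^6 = (0 4 13 5 3 16 1 15 14 8 7 9 12) = [4, 15, 2, 16, 13, 3, 6, 9, 7, 12, 10, 11, 0, 5, 8, 14, 1]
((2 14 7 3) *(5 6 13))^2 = (2 7)(3 14)(5 13 6) = [0, 1, 7, 14, 4, 13, 5, 2, 8, 9, 10, 11, 12, 6, 3]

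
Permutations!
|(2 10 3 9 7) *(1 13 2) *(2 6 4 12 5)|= 11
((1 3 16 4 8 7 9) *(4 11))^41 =[0, 3, 2, 16, 8, 5, 6, 9, 7, 1, 10, 4, 12, 13, 14, 15, 11] =(1 3 16 11 4 8 7 9)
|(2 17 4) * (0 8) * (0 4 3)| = |(0 8 4 2 17 3)| = 6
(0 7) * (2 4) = [7, 1, 4, 3, 2, 5, 6, 0] = (0 7)(2 4)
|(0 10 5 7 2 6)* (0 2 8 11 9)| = |(0 10 5 7 8 11 9)(2 6)| = 14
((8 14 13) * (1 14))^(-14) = (1 13)(8 14) = [0, 13, 2, 3, 4, 5, 6, 7, 14, 9, 10, 11, 12, 1, 8]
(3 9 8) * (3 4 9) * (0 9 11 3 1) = (0 9 8 4 11 3 1) = [9, 0, 2, 1, 11, 5, 6, 7, 4, 8, 10, 3]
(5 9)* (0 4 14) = (0 4 14)(5 9) = [4, 1, 2, 3, 14, 9, 6, 7, 8, 5, 10, 11, 12, 13, 0]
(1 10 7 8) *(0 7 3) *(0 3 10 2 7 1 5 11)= (0 1 2 7 8 5 11)= [1, 2, 7, 3, 4, 11, 6, 8, 5, 9, 10, 0]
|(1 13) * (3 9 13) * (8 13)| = |(1 3 9 8 13)| = 5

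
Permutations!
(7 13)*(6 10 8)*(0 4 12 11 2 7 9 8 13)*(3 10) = (0 4 12 11 2 7)(3 10 13 9 8 6) = [4, 1, 7, 10, 12, 5, 3, 0, 6, 8, 13, 2, 11, 9]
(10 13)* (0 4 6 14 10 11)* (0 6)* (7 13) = (0 4)(6 14 10 7 13 11) = [4, 1, 2, 3, 0, 5, 14, 13, 8, 9, 7, 6, 12, 11, 10]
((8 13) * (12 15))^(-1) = (8 13)(12 15) = [0, 1, 2, 3, 4, 5, 6, 7, 13, 9, 10, 11, 15, 8, 14, 12]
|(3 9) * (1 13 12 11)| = 4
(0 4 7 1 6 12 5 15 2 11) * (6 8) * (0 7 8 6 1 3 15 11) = (0 4 8 1 6 12 5 11 7 3 15 2) = [4, 6, 0, 15, 8, 11, 12, 3, 1, 9, 10, 7, 5, 13, 14, 2]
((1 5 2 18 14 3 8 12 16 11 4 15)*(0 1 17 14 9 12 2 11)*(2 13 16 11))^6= (0 12 3 5 4 13 18 17)(1 11 8 2 15 16 9 14)= [12, 11, 15, 5, 13, 4, 6, 7, 2, 14, 10, 8, 3, 18, 1, 16, 9, 0, 17]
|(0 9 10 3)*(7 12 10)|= |(0 9 7 12 10 3)|= 6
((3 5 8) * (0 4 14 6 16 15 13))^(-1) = (0 13 15 16 6 14 4)(3 8 5) = [13, 1, 2, 8, 0, 3, 14, 7, 5, 9, 10, 11, 12, 15, 4, 16, 6]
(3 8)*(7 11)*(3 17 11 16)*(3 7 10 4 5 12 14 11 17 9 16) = (17)(3 8 9 16 7)(4 5 12 14 11 10) = [0, 1, 2, 8, 5, 12, 6, 3, 9, 16, 4, 10, 14, 13, 11, 15, 7, 17]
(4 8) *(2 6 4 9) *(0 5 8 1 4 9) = (0 5 8)(1 4)(2 6 9) = [5, 4, 6, 3, 1, 8, 9, 7, 0, 2]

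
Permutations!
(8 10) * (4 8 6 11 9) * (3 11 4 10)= (3 11 9 10 6 4 8)= [0, 1, 2, 11, 8, 5, 4, 7, 3, 10, 6, 9]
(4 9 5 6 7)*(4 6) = (4 9 5)(6 7) = [0, 1, 2, 3, 9, 4, 7, 6, 8, 5]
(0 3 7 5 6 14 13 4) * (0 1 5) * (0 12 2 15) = [3, 5, 15, 7, 1, 6, 14, 12, 8, 9, 10, 11, 2, 4, 13, 0] = (0 3 7 12 2 15)(1 5 6 14 13 4)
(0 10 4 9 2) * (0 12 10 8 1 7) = (0 8 1 7)(2 12 10 4 9) = [8, 7, 12, 3, 9, 5, 6, 0, 1, 2, 4, 11, 10]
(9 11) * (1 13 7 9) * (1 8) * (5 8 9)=(1 13 7 5 8)(9 11)=[0, 13, 2, 3, 4, 8, 6, 5, 1, 11, 10, 9, 12, 7]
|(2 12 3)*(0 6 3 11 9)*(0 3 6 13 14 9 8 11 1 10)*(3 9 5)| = |(0 13 14 5 3 2 12 1 10)(8 11)| = 18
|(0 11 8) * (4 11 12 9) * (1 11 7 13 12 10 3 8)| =|(0 10 3 8)(1 11)(4 7 13 12 9)| =20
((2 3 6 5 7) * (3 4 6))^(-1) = (2 7 5 6 4) = [0, 1, 7, 3, 2, 6, 4, 5]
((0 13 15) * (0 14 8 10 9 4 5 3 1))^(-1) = (0 1 3 5 4 9 10 8 14 15 13) = [1, 3, 2, 5, 9, 4, 6, 7, 14, 10, 8, 11, 12, 0, 15, 13]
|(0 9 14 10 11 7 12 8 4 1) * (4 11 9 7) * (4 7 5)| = |(0 5 4 1)(7 12 8 11)(9 14 10)| = 12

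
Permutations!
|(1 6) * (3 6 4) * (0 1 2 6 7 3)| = |(0 1 4)(2 6)(3 7)| = 6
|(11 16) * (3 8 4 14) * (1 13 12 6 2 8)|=18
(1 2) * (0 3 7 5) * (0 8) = [3, 2, 1, 7, 4, 8, 6, 5, 0] = (0 3 7 5 8)(1 2)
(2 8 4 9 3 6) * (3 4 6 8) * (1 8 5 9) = [0, 8, 3, 5, 1, 9, 2, 7, 6, 4] = (1 8 6 2 3 5 9 4)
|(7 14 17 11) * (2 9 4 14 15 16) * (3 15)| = 10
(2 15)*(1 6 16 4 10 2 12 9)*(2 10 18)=[0, 6, 15, 3, 18, 5, 16, 7, 8, 1, 10, 11, 9, 13, 14, 12, 4, 17, 2]=(1 6 16 4 18 2 15 12 9)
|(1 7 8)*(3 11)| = 6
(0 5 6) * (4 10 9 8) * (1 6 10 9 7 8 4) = (0 5 10 7 8 1 6)(4 9) = [5, 6, 2, 3, 9, 10, 0, 8, 1, 4, 7]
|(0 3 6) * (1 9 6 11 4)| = 7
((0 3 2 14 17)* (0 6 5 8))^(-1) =[8, 1, 3, 0, 4, 6, 17, 7, 5, 9, 10, 11, 12, 13, 2, 15, 16, 14] =(0 8 5 6 17 14 2 3)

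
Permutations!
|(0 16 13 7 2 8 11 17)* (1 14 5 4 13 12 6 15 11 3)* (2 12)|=|(0 16 2 8 3 1 14 5 4 13 7 12 6 15 11 17)|=16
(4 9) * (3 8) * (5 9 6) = (3 8)(4 6 5 9) = [0, 1, 2, 8, 6, 9, 5, 7, 3, 4]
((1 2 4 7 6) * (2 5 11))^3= (1 2 6 11 7 5 4)= [0, 2, 6, 3, 1, 4, 11, 5, 8, 9, 10, 7]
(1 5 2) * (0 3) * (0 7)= (0 3 7)(1 5 2)= [3, 5, 1, 7, 4, 2, 6, 0]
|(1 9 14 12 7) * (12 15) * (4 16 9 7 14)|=|(1 7)(4 16 9)(12 14 15)|=6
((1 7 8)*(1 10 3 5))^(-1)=(1 5 3 10 8 7)=[0, 5, 2, 10, 4, 3, 6, 1, 7, 9, 8]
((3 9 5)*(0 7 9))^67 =(0 9 3 7 5) =[9, 1, 2, 7, 4, 0, 6, 5, 8, 3]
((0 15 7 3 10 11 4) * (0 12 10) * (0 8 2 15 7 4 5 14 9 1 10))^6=(0 4 2 3)(7 12 15 8)=[4, 1, 3, 0, 2, 5, 6, 12, 7, 9, 10, 11, 15, 13, 14, 8]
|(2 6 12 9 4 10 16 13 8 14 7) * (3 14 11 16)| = |(2 6 12 9 4 10 3 14 7)(8 11 16 13)| = 36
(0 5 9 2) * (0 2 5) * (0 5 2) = (0 5 9 2) = [5, 1, 0, 3, 4, 9, 6, 7, 8, 2]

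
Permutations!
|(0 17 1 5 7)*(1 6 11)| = |(0 17 6 11 1 5 7)| = 7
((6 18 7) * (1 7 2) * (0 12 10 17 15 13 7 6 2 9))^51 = (0 17 7 6)(1 9 10 13)(2 18 12 15) = [17, 9, 18, 3, 4, 5, 0, 6, 8, 10, 13, 11, 15, 1, 14, 2, 16, 7, 12]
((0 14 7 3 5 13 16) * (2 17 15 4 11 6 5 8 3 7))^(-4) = (0 6 17 16 11 2 13 4 14 5 15) = [6, 1, 13, 3, 14, 15, 17, 7, 8, 9, 10, 2, 12, 4, 5, 0, 11, 16]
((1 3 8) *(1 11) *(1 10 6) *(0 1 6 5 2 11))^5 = [1, 3, 11, 8, 4, 2, 6, 7, 0, 9, 5, 10] = (0 1 3 8)(2 11 10 5)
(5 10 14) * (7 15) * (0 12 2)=(0 12 2)(5 10 14)(7 15)=[12, 1, 0, 3, 4, 10, 6, 15, 8, 9, 14, 11, 2, 13, 5, 7]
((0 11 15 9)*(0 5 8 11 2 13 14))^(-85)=(15)(0 14 13 2)=[14, 1, 0, 3, 4, 5, 6, 7, 8, 9, 10, 11, 12, 2, 13, 15]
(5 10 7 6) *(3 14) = (3 14)(5 10 7 6) = [0, 1, 2, 14, 4, 10, 5, 6, 8, 9, 7, 11, 12, 13, 3]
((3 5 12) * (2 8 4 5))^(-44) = [0, 1, 12, 5, 2, 8, 6, 7, 3, 9, 10, 11, 4] = (2 12 4)(3 5 8)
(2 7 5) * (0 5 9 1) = [5, 0, 7, 3, 4, 2, 6, 9, 8, 1] = (0 5 2 7 9 1)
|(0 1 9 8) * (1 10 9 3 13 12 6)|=20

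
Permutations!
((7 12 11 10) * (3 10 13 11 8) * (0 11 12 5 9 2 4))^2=(0 13 8 10 5 2)(3 7 9 4 11 12)=[13, 1, 0, 7, 11, 2, 6, 9, 10, 4, 5, 12, 3, 8]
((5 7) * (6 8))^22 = (8) = [0, 1, 2, 3, 4, 5, 6, 7, 8]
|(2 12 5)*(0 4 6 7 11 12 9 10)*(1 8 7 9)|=35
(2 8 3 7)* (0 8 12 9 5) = (0 8 3 7 2 12 9 5) = [8, 1, 12, 7, 4, 0, 6, 2, 3, 5, 10, 11, 9]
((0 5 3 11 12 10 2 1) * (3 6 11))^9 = [5, 0, 1, 3, 4, 6, 11, 7, 8, 9, 2, 12, 10] = (0 5 6 11 12 10 2 1)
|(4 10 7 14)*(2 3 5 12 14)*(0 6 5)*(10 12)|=21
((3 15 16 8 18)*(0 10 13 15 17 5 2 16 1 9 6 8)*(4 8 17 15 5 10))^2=(0 8 3 1 6 10 5 16 4 18 15 9 17 13 2)=[8, 6, 0, 1, 18, 16, 10, 7, 3, 17, 5, 11, 12, 2, 14, 9, 4, 13, 15]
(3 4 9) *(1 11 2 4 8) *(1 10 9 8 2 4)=[0, 11, 1, 2, 8, 5, 6, 7, 10, 3, 9, 4]=(1 11 4 8 10 9 3 2)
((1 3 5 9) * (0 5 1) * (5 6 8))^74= (0 9 5 8 6)= [9, 1, 2, 3, 4, 8, 0, 7, 6, 5]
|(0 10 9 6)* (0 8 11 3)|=|(0 10 9 6 8 11 3)|=7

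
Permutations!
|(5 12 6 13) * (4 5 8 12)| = |(4 5)(6 13 8 12)| = 4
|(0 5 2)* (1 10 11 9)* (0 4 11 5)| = 7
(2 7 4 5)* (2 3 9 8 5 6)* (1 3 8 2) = (1 3 9 2 7 4 6)(5 8) = [0, 3, 7, 9, 6, 8, 1, 4, 5, 2]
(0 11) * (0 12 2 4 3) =[11, 1, 4, 0, 3, 5, 6, 7, 8, 9, 10, 12, 2] =(0 11 12 2 4 3)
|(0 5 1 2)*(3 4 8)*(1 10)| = 15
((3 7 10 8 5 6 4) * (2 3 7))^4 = (4 5 10)(6 8 7) = [0, 1, 2, 3, 5, 10, 8, 6, 7, 9, 4]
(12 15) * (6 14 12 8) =(6 14 12 15 8) =[0, 1, 2, 3, 4, 5, 14, 7, 6, 9, 10, 11, 15, 13, 12, 8]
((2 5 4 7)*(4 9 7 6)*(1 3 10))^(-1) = (1 10 3)(2 7 9 5)(4 6) = [0, 10, 7, 1, 6, 2, 4, 9, 8, 5, 3]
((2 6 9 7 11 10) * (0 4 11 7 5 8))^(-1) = (0 8 5 9 6 2 10 11 4) = [8, 1, 10, 3, 0, 9, 2, 7, 5, 6, 11, 4]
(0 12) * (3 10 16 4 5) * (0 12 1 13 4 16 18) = (0 1 13 4 5 3 10 18) = [1, 13, 2, 10, 5, 3, 6, 7, 8, 9, 18, 11, 12, 4, 14, 15, 16, 17, 0]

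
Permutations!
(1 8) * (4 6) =(1 8)(4 6) =[0, 8, 2, 3, 6, 5, 4, 7, 1]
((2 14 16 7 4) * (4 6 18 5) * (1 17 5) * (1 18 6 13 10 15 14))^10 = (18)(7 14 10)(13 16 15) = [0, 1, 2, 3, 4, 5, 6, 14, 8, 9, 7, 11, 12, 16, 10, 13, 15, 17, 18]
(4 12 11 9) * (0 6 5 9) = (0 6 5 9 4 12 11) = [6, 1, 2, 3, 12, 9, 5, 7, 8, 4, 10, 0, 11]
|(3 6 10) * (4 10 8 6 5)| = 4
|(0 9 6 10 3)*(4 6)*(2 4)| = 7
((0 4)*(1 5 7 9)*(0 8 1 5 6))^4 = (0 6 1 8 4)(5 7 9) = [6, 8, 2, 3, 0, 7, 1, 9, 4, 5]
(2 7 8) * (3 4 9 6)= (2 7 8)(3 4 9 6)= [0, 1, 7, 4, 9, 5, 3, 8, 2, 6]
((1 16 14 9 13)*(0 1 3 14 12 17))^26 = [1, 16, 2, 9, 4, 5, 6, 7, 8, 3, 10, 11, 17, 14, 13, 15, 12, 0] = (0 1 16 12 17)(3 9)(13 14)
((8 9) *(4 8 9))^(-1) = [0, 1, 2, 3, 8, 5, 6, 7, 4, 9] = (9)(4 8)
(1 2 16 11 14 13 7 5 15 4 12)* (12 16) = [0, 2, 12, 3, 16, 15, 6, 5, 8, 9, 10, 14, 1, 7, 13, 4, 11] = (1 2 12)(4 16 11 14 13 7 5 15)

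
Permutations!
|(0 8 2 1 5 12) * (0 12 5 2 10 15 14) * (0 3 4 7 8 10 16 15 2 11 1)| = |(0 10 2)(1 11)(3 4 7 8 16 15 14)| = 42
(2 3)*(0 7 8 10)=(0 7 8 10)(2 3)=[7, 1, 3, 2, 4, 5, 6, 8, 10, 9, 0]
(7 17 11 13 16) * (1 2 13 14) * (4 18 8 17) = [0, 2, 13, 3, 18, 5, 6, 4, 17, 9, 10, 14, 12, 16, 1, 15, 7, 11, 8] = (1 2 13 16 7 4 18 8 17 11 14)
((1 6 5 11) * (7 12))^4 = (12) = [0, 1, 2, 3, 4, 5, 6, 7, 8, 9, 10, 11, 12]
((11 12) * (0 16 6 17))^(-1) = (0 17 6 16)(11 12) = [17, 1, 2, 3, 4, 5, 16, 7, 8, 9, 10, 12, 11, 13, 14, 15, 0, 6]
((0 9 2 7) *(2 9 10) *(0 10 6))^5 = [6, 1, 10, 3, 4, 5, 0, 2, 8, 9, 7] = (0 6)(2 10 7)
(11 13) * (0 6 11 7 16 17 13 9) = (0 6 11 9)(7 16 17 13) = [6, 1, 2, 3, 4, 5, 11, 16, 8, 0, 10, 9, 12, 7, 14, 15, 17, 13]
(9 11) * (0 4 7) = [4, 1, 2, 3, 7, 5, 6, 0, 8, 11, 10, 9] = (0 4 7)(9 11)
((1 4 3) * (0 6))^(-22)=[0, 3, 2, 4, 1, 5, 6]=(6)(1 3 4)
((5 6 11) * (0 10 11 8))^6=(11)=[0, 1, 2, 3, 4, 5, 6, 7, 8, 9, 10, 11]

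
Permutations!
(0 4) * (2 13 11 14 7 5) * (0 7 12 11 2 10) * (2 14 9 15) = (0 4 7 5 10)(2 13 14 12 11 9 15) = [4, 1, 13, 3, 7, 10, 6, 5, 8, 15, 0, 9, 11, 14, 12, 2]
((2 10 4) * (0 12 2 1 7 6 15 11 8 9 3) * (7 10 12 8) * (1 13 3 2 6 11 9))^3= (0 10 3 1 13 8 4)(2 15 12 9 6)(7 11)= [10, 13, 15, 1, 0, 5, 2, 11, 4, 6, 3, 7, 9, 8, 14, 12]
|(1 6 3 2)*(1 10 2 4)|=|(1 6 3 4)(2 10)|=4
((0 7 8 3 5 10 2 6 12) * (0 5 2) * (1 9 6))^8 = (0 12 1 8 10 6 2 7 5 9 3) = [12, 8, 7, 0, 4, 9, 2, 5, 10, 3, 6, 11, 1]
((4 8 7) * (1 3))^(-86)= (4 8 7)= [0, 1, 2, 3, 8, 5, 6, 4, 7]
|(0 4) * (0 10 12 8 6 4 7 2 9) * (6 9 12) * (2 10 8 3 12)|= 14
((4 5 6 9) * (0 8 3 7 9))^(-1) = (0 6 5 4 9 7 3 8) = [6, 1, 2, 8, 9, 4, 5, 3, 0, 7]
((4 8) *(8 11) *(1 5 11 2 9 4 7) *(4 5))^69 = (1 11 2 7 5 4 8 9) = [0, 11, 7, 3, 8, 4, 6, 5, 9, 1, 10, 2]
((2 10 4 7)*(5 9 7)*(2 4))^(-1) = (2 10)(4 7 9 5) = [0, 1, 10, 3, 7, 4, 6, 9, 8, 5, 2]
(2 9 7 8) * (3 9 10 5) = (2 10 5 3 9 7 8) = [0, 1, 10, 9, 4, 3, 6, 8, 2, 7, 5]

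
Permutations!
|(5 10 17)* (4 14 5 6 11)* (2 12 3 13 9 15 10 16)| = |(2 12 3 13 9 15 10 17 6 11 4 14 5 16)| = 14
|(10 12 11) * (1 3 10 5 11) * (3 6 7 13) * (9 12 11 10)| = |(1 6 7 13 3 9 12)(5 10 11)| = 21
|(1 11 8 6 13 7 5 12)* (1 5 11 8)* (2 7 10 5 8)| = 12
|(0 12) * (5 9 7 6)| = 4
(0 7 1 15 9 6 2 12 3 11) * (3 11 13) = (0 7 1 15 9 6 2 12 11)(3 13) = [7, 15, 12, 13, 4, 5, 2, 1, 8, 6, 10, 0, 11, 3, 14, 9]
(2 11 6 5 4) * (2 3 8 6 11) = (11)(3 8 6 5 4) = [0, 1, 2, 8, 3, 4, 5, 7, 6, 9, 10, 11]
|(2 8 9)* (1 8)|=4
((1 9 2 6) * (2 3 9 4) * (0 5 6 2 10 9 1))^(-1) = [6, 3, 2, 9, 1, 0, 5, 7, 8, 10, 4] = (0 6 5)(1 3 9 10 4)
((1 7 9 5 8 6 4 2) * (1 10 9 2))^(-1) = [0, 4, 7, 3, 6, 9, 8, 1, 5, 10, 2] = (1 4 6 8 5 9 10 2 7)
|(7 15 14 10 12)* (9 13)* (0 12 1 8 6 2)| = 10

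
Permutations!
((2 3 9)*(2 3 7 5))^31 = (2 7 5)(3 9) = [0, 1, 7, 9, 4, 2, 6, 5, 8, 3]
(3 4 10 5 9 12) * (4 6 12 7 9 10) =(3 6 12)(5 10)(7 9) =[0, 1, 2, 6, 4, 10, 12, 9, 8, 7, 5, 11, 3]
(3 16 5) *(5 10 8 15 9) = (3 16 10 8 15 9 5) = [0, 1, 2, 16, 4, 3, 6, 7, 15, 5, 8, 11, 12, 13, 14, 9, 10]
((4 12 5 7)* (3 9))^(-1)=(3 9)(4 7 5 12)=[0, 1, 2, 9, 7, 12, 6, 5, 8, 3, 10, 11, 4]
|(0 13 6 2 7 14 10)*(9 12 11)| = |(0 13 6 2 7 14 10)(9 12 11)| = 21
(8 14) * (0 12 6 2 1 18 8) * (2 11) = (0 12 6 11 2 1 18 8 14) = [12, 18, 1, 3, 4, 5, 11, 7, 14, 9, 10, 2, 6, 13, 0, 15, 16, 17, 8]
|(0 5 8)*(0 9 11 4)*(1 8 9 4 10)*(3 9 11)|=|(0 5 11 10 1 8 4)(3 9)|=14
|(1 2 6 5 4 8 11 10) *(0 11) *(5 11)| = 20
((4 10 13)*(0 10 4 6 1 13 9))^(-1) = [9, 6, 2, 3, 4, 5, 13, 7, 8, 10, 0, 11, 12, 1] = (0 9 10)(1 6 13)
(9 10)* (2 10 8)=(2 10 9 8)=[0, 1, 10, 3, 4, 5, 6, 7, 2, 8, 9]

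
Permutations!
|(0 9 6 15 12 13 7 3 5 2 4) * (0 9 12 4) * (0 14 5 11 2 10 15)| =|(0 12 13 7 3 11 2 14 5 10 15 4 9 6)| =14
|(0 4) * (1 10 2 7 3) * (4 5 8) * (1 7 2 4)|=|(0 5 8 1 10 4)(3 7)|=6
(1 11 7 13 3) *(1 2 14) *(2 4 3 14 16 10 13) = (1 11 7 2 16 10 13 14)(3 4) = [0, 11, 16, 4, 3, 5, 6, 2, 8, 9, 13, 7, 12, 14, 1, 15, 10]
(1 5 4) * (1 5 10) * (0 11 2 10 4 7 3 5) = (0 11 2 10 1 4)(3 5 7) = [11, 4, 10, 5, 0, 7, 6, 3, 8, 9, 1, 2]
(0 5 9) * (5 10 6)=(0 10 6 5 9)=[10, 1, 2, 3, 4, 9, 5, 7, 8, 0, 6]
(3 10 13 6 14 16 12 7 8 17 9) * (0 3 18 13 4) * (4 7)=(0 3 10 7 8 17 9 18 13 6 14 16 12 4)=[3, 1, 2, 10, 0, 5, 14, 8, 17, 18, 7, 11, 4, 6, 16, 15, 12, 9, 13]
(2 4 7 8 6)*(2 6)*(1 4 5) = (1 4 7 8 2 5) = [0, 4, 5, 3, 7, 1, 6, 8, 2]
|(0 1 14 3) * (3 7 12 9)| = 7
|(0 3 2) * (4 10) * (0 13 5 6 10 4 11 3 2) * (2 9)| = |(0 9 2 13 5 6 10 11 3)| = 9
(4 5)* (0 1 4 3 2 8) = [1, 4, 8, 2, 5, 3, 6, 7, 0] = (0 1 4 5 3 2 8)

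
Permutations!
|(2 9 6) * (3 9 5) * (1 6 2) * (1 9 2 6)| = 6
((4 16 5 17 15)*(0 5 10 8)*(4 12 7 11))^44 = (17) = [0, 1, 2, 3, 4, 5, 6, 7, 8, 9, 10, 11, 12, 13, 14, 15, 16, 17]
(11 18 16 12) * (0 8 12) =[8, 1, 2, 3, 4, 5, 6, 7, 12, 9, 10, 18, 11, 13, 14, 15, 0, 17, 16] =(0 8 12 11 18 16)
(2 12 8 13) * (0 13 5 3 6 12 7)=(0 13 2 7)(3 6 12 8 5)=[13, 1, 7, 6, 4, 3, 12, 0, 5, 9, 10, 11, 8, 2]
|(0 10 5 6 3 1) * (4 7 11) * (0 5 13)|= |(0 10 13)(1 5 6 3)(4 7 11)|= 12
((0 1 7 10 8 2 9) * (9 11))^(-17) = (0 9 11 2 8 10 7 1) = [9, 0, 8, 3, 4, 5, 6, 1, 10, 11, 7, 2]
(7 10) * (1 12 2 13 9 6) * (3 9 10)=(1 12 2 13 10 7 3 9 6)=[0, 12, 13, 9, 4, 5, 1, 3, 8, 6, 7, 11, 2, 10]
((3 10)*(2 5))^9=[0, 1, 5, 10, 4, 2, 6, 7, 8, 9, 3]=(2 5)(3 10)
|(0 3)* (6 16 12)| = |(0 3)(6 16 12)| = 6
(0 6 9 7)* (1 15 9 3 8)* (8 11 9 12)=(0 6 3 11 9 7)(1 15 12 8)=[6, 15, 2, 11, 4, 5, 3, 0, 1, 7, 10, 9, 8, 13, 14, 12]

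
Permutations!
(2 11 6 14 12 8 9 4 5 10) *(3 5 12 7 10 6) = (2 11 3 5 6 14 7 10)(4 12 8 9) = [0, 1, 11, 5, 12, 6, 14, 10, 9, 4, 2, 3, 8, 13, 7]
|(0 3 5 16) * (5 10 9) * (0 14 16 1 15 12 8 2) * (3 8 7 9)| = |(0 8 2)(1 15 12 7 9 5)(3 10)(14 16)| = 6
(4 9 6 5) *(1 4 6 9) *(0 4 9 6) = (0 4 1 9 6 5) = [4, 9, 2, 3, 1, 0, 5, 7, 8, 6]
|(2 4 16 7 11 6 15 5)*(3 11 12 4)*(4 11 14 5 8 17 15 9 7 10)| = 60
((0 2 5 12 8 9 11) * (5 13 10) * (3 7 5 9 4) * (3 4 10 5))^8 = [11, 1, 0, 3, 4, 13, 6, 7, 12, 10, 8, 9, 5, 2] = (0 11 9 10 8 12 5 13 2)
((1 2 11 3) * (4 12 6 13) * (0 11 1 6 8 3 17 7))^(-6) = [17, 1, 2, 3, 4, 5, 6, 11, 8, 9, 10, 7, 12, 13, 14, 15, 16, 0] = (0 17)(7 11)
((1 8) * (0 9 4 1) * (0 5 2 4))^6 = [0, 8, 4, 3, 1, 2, 6, 7, 5, 9] = (9)(1 8 5 2 4)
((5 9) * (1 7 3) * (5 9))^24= (9)= [0, 1, 2, 3, 4, 5, 6, 7, 8, 9]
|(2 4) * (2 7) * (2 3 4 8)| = |(2 8)(3 4 7)| = 6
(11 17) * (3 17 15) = (3 17 11 15) = [0, 1, 2, 17, 4, 5, 6, 7, 8, 9, 10, 15, 12, 13, 14, 3, 16, 11]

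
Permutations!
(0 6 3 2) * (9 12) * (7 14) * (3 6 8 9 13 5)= [8, 1, 0, 2, 4, 3, 6, 14, 9, 12, 10, 11, 13, 5, 7]= (0 8 9 12 13 5 3 2)(7 14)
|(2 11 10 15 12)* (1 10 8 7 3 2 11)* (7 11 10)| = |(1 7 3 2)(8 11)(10 15 12)| = 12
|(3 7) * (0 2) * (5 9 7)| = 4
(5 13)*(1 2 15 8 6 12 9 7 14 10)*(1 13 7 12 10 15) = (1 2)(5 7 14 15 8 6 10 13)(9 12) = [0, 2, 1, 3, 4, 7, 10, 14, 6, 12, 13, 11, 9, 5, 15, 8]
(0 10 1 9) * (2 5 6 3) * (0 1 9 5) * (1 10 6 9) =(0 6 3 2)(1 5 9 10) =[6, 5, 0, 2, 4, 9, 3, 7, 8, 10, 1]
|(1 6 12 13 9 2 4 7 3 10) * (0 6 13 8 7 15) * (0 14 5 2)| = 10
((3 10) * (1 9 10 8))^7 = [0, 10, 2, 1, 4, 5, 6, 7, 9, 3, 8] = (1 10 8 9 3)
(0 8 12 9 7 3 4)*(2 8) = (0 2 8 12 9 7 3 4) = [2, 1, 8, 4, 0, 5, 6, 3, 12, 7, 10, 11, 9]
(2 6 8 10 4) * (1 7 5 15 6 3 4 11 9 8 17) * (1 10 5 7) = [0, 1, 3, 4, 2, 15, 17, 7, 5, 8, 11, 9, 12, 13, 14, 6, 16, 10] = (2 3 4)(5 15 6 17 10 11 9 8)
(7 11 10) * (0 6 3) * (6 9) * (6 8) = (0 9 8 6 3)(7 11 10) = [9, 1, 2, 0, 4, 5, 3, 11, 6, 8, 7, 10]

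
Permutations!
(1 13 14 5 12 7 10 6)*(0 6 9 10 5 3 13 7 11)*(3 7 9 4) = (0 6 1 9 10 4 3 13 14 7 5 12 11) = [6, 9, 2, 13, 3, 12, 1, 5, 8, 10, 4, 0, 11, 14, 7]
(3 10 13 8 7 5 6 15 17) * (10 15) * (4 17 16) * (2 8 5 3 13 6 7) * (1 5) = [0, 5, 8, 15, 17, 7, 10, 3, 2, 9, 6, 11, 12, 1, 14, 16, 4, 13] = (1 5 7 3 15 16 4 17 13)(2 8)(6 10)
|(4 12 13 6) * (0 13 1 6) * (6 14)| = 10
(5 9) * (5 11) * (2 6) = (2 6)(5 9 11) = [0, 1, 6, 3, 4, 9, 2, 7, 8, 11, 10, 5]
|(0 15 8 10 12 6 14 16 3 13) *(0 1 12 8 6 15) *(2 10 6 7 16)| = 35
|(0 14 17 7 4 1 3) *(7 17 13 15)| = 8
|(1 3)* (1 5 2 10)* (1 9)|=|(1 3 5 2 10 9)|=6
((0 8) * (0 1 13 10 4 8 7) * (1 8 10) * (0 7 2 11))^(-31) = (0 11 2)(1 13)(4 10) = [11, 13, 0, 3, 10, 5, 6, 7, 8, 9, 4, 2, 12, 1]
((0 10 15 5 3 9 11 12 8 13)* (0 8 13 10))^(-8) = [0, 1, 2, 9, 4, 3, 6, 7, 10, 11, 15, 12, 13, 8, 14, 5] = (3 9 11 12 13 8 10 15 5)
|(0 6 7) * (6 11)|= 4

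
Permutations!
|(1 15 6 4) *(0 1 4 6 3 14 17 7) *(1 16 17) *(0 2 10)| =12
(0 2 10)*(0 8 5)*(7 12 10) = (0 2 7 12 10 8 5) = [2, 1, 7, 3, 4, 0, 6, 12, 5, 9, 8, 11, 10]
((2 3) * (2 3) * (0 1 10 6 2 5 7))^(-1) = (0 7 5 2 6 10 1) = [7, 0, 6, 3, 4, 2, 10, 5, 8, 9, 1]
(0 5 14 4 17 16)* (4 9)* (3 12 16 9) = (0 5 14 3 12 16)(4 17 9) = [5, 1, 2, 12, 17, 14, 6, 7, 8, 4, 10, 11, 16, 13, 3, 15, 0, 9]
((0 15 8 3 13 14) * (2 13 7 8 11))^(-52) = (0 11 13)(2 14 15)(3 8 7) = [11, 1, 14, 8, 4, 5, 6, 3, 7, 9, 10, 13, 12, 0, 15, 2]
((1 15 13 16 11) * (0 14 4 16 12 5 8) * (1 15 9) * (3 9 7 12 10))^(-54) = (0 13 12 16 9)(1 14 10 5 11)(3 8 15 7 4) = [13, 14, 2, 8, 3, 11, 6, 4, 15, 0, 5, 1, 16, 12, 10, 7, 9]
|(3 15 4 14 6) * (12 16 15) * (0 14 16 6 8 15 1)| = |(0 14 8 15 4 16 1)(3 12 6)| = 21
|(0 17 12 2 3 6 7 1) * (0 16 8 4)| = 11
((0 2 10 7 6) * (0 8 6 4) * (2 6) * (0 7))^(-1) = (0 10 2 8 6)(4 7) = [10, 1, 8, 3, 7, 5, 0, 4, 6, 9, 2]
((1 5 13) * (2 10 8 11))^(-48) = (13) = [0, 1, 2, 3, 4, 5, 6, 7, 8, 9, 10, 11, 12, 13]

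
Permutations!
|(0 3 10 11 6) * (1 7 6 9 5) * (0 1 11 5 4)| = 21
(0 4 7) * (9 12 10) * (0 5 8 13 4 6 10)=(0 6 10 9 12)(4 7 5 8 13)=[6, 1, 2, 3, 7, 8, 10, 5, 13, 12, 9, 11, 0, 4]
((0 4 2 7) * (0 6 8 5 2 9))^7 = [4, 1, 6, 3, 9, 7, 5, 8, 2, 0] = (0 4 9)(2 6 5 7 8)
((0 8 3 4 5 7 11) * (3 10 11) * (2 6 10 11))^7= (0 8 11)(2 6 10)(3 7 5 4)= [8, 1, 6, 7, 3, 4, 10, 5, 11, 9, 2, 0]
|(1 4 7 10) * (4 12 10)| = 6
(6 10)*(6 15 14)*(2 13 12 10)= (2 13 12 10 15 14 6)= [0, 1, 13, 3, 4, 5, 2, 7, 8, 9, 15, 11, 10, 12, 6, 14]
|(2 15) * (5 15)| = |(2 5 15)| = 3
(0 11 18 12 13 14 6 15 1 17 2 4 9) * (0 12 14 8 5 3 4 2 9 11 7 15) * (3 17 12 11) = [7, 12, 2, 4, 3, 17, 0, 15, 5, 11, 10, 18, 13, 8, 6, 1, 16, 9, 14] = (0 7 15 1 12 13 8 5 17 9 11 18 14 6)(3 4)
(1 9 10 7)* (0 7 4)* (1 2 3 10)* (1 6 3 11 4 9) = (0 7 2 11 4)(3 10 9 6) = [7, 1, 11, 10, 0, 5, 3, 2, 8, 6, 9, 4]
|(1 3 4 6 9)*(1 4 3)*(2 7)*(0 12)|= 6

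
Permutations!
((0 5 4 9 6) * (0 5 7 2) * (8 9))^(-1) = (0 2 7)(4 5 6 9 8) = [2, 1, 7, 3, 5, 6, 9, 0, 4, 8]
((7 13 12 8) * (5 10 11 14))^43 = (5 14 11 10)(7 8 12 13) = [0, 1, 2, 3, 4, 14, 6, 8, 12, 9, 5, 10, 13, 7, 11]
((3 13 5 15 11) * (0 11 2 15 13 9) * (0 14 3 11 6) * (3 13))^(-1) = (0 6)(2 15)(3 5 13 14 9) = [6, 1, 15, 5, 4, 13, 0, 7, 8, 3, 10, 11, 12, 14, 9, 2]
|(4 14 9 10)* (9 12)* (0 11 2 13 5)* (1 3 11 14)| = |(0 14 12 9 10 4 1 3 11 2 13 5)| = 12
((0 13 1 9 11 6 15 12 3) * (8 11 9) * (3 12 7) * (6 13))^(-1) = [3, 13, 2, 7, 4, 5, 0, 15, 1, 9, 10, 8, 12, 11, 14, 6] = (0 3 7 15 6)(1 13 11 8)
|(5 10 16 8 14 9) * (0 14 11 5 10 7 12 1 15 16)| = 8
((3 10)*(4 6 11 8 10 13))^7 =[0, 1, 2, 3, 4, 5, 6, 7, 8, 9, 10, 11, 12, 13] =(13)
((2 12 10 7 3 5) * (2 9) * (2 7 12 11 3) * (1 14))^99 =(1 14)(2 5)(3 7)(9 11)(10 12) =[0, 14, 5, 7, 4, 2, 6, 3, 8, 11, 12, 9, 10, 13, 1]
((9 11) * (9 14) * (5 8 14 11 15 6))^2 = (5 14 15)(6 8 9) = [0, 1, 2, 3, 4, 14, 8, 7, 9, 6, 10, 11, 12, 13, 15, 5]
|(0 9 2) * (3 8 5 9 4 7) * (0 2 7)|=10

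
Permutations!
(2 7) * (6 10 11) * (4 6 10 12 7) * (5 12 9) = (2 4 6 9 5 12 7)(10 11) = [0, 1, 4, 3, 6, 12, 9, 2, 8, 5, 11, 10, 7]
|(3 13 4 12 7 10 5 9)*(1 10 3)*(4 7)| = |(1 10 5 9)(3 13 7)(4 12)| = 12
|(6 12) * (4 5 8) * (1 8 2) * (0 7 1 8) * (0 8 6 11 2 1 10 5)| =28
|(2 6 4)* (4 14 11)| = |(2 6 14 11 4)| = 5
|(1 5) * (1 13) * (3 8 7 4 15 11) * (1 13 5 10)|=|(1 10)(3 8 7 4 15 11)|=6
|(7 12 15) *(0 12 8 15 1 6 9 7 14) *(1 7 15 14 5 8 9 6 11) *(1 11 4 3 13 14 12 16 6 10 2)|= |(0 16 6 10 2 1 4 3 13 14)(5 8 12 7 9 15)|= 30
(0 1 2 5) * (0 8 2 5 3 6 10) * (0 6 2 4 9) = [1, 5, 3, 2, 9, 8, 10, 7, 4, 0, 6] = (0 1 5 8 4 9)(2 3)(6 10)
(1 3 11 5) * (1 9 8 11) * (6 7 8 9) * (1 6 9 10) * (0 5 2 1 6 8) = [5, 3, 1, 8, 4, 9, 7, 0, 11, 10, 6, 2] = (0 5 9 10 6 7)(1 3 8 11 2)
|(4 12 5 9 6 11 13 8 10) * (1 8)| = 10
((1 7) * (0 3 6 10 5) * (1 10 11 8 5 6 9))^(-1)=(0 5 8 11 6 10 7 1 9 3)=[5, 9, 2, 0, 4, 8, 10, 1, 11, 3, 7, 6]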